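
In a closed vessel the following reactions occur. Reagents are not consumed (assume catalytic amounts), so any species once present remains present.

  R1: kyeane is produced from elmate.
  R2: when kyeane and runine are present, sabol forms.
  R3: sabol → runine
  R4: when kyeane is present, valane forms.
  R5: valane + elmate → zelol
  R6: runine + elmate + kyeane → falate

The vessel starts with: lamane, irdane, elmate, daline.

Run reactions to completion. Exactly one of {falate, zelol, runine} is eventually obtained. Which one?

elmate present → kyeane forms (R1).
kyeane present → valane forms (R4).
valane and elmate present → zelol forms (R5).
runine would need sabol (R3), but sabol never forms. falate would need runine, elmate, and kyeane (R6), but runine never forms.

zelol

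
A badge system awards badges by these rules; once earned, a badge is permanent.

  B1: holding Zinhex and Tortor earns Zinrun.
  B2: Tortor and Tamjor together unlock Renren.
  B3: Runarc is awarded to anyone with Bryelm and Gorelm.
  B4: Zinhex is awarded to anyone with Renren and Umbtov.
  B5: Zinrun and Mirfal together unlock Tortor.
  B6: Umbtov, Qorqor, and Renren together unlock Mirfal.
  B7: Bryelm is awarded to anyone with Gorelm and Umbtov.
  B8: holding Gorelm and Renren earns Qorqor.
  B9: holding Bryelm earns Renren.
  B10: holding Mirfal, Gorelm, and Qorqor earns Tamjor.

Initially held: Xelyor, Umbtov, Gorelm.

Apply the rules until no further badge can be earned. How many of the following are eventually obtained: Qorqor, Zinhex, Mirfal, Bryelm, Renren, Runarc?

6

With Gorelm and Umbtov, Bryelm is earned (B7).
With Bryelm and Gorelm, Runarc is earned (B3).
With Bryelm, Renren is earned (B9).
With Renren and Umbtov, Zinhex is earned (B4).
With Gorelm and Renren, Qorqor is earned (B8).
With Umbtov, Qorqor, and Renren, Mirfal is earned (B6).
Qorqor: reached.
Zinhex: reached.
Mirfal: reached.
Bryelm: reached.
Renren: reached.
Runarc: reached.
All 6 are reached.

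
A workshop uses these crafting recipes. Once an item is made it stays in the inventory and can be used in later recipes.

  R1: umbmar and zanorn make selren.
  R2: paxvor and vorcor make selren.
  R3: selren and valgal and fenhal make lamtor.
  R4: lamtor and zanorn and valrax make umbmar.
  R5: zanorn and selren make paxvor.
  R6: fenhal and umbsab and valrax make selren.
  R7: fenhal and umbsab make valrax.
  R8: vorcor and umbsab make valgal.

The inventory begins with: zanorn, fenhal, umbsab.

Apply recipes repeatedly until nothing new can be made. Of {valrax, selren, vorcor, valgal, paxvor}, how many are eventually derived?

3

fenhal and umbsab → valrax (R7).
fenhal and umbsab and valrax → selren (R6).
zanorn and selren → paxvor (R5).
valrax: reached.
selren: reached.
No rule produces vorcor, and it is not given.
valgal would need vorcor and umbsab (R8), but vorcor is never obtained.
paxvor: reached.
Reached: valrax, selren, and paxvor — 3 of the 5.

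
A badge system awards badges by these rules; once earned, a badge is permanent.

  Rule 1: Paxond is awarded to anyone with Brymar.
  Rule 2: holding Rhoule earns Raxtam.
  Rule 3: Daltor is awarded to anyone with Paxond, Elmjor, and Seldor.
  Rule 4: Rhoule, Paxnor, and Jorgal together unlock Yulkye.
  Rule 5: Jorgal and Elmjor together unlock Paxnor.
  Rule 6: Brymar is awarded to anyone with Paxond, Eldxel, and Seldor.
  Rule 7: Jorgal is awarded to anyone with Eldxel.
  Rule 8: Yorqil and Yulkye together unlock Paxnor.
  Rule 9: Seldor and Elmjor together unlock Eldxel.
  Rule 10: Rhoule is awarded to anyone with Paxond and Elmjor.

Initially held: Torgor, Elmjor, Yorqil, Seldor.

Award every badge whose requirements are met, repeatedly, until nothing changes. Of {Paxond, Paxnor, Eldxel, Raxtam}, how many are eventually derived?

With Seldor and Elmjor, Eldxel is earned (Rule 9).
With Eldxel, Jorgal is earned (Rule 7).
With Jorgal and Elmjor, Paxnor is earned (Rule 5).
Paxond would need Brymar (Rule 1), but Brymar is never earned.
Paxnor: reached.
Eldxel: reached.
Raxtam would need Rhoule (Rule 2), but Rhoule is never earned.
Reached: Paxnor and Eldxel — 2 of the 4.

2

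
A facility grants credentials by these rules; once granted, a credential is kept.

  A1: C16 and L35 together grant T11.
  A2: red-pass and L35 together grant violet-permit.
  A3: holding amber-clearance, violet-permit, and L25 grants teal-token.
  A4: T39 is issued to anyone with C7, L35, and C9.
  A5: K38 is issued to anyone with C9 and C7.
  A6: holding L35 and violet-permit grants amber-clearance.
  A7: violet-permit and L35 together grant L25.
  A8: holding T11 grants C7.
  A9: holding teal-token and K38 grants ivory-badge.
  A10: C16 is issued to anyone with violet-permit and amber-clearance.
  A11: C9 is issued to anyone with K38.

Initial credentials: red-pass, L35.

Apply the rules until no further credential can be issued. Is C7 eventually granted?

Holding red-pass and L35 grants violet-permit (A2).
Holding L35 and violet-permit grants amber-clearance (A6).
Holding violet-permit and amber-clearance grants C16 (A10).
Holding C16 and L35 grants T11 (A1).
Holding T11 grants C7 (A8).

Yes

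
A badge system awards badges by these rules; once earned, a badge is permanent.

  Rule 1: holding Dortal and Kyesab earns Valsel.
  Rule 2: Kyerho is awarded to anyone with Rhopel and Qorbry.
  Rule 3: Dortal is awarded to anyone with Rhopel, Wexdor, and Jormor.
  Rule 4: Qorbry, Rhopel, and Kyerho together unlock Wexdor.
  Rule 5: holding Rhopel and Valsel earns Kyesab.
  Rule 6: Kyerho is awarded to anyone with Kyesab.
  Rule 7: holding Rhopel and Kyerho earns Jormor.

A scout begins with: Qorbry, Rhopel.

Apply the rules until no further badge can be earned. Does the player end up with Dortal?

With Rhopel and Qorbry, Kyerho is earned (Rule 2).
With Qorbry, Rhopel, and Kyerho, Wexdor is earned (Rule 4).
With Rhopel and Kyerho, Jormor is earned (Rule 7).
With Rhopel, Wexdor, and Jormor, Dortal is earned (Rule 3).

Yes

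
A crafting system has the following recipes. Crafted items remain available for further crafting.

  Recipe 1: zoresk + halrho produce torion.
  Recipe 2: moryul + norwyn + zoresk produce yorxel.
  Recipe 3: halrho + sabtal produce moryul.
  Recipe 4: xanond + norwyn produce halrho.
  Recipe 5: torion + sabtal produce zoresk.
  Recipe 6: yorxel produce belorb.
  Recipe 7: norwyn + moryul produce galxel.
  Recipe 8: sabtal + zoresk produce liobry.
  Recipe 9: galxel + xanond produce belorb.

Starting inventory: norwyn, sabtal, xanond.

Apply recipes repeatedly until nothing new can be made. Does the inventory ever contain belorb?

Using Recipe 4, xanond and norwyn make halrho.
Using Recipe 3, halrho and sabtal make moryul.
Using Recipe 7, norwyn and moryul make galxel.
galxel + xanond → belorb (Recipe 9).

Yes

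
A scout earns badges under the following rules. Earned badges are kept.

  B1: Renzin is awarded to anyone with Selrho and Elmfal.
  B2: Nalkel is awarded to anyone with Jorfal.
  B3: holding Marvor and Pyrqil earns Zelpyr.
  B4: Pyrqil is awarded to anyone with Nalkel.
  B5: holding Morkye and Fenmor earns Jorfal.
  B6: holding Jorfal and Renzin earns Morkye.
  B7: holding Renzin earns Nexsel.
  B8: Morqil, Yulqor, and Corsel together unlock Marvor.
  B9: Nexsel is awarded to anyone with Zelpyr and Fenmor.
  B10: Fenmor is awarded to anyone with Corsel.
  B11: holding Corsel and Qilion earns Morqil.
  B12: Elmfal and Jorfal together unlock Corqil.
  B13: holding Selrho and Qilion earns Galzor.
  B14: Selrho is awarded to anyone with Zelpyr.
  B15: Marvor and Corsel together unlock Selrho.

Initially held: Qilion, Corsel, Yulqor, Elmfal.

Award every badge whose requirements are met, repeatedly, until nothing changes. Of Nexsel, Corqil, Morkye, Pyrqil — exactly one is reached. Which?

Nexsel

With Corsel and Qilion, Morqil is earned (B11).
With Morqil, Yulqor, and Corsel, Marvor is earned (B8).
With Marvor and Corsel, Selrho is earned (B15).
With Selrho and Elmfal, Renzin is earned (B1).
With Renzin, Nexsel is earned (B7).
Pyrqil would need Nalkel (B4), but Nalkel is never earned. Corqil would need Elmfal and Jorfal (B12), but Jorfal is never earned. Morkye would need Jorfal and Renzin (B6), but Jorfal is never earned.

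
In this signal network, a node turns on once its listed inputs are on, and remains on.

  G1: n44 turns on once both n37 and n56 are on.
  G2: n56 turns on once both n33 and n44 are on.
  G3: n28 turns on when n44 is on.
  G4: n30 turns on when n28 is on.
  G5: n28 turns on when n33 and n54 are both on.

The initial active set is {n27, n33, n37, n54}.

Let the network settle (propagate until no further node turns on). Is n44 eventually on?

No

n44 would need n37 and n56 (G1), but n56 never turns on.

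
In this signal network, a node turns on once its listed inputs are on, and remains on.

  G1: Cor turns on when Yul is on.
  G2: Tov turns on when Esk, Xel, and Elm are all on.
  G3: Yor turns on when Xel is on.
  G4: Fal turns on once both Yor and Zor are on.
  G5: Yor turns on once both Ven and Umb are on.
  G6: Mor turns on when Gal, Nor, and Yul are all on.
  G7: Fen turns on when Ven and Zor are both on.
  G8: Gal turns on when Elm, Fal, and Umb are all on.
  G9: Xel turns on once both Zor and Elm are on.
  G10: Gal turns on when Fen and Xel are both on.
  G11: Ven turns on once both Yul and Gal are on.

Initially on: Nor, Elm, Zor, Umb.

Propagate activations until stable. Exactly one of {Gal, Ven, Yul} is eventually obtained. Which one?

G9: Zor and Elm on → Xel on.
G3: Xel on → Yor on.
Yor and Zor are on, so Fal turns on (G4).
G8: Elm, Fal, and Umb on → Gal on.
Ven would need Yul and Gal (G11), but Yul never turns on. No rule produces Yul, and it is not given.

Gal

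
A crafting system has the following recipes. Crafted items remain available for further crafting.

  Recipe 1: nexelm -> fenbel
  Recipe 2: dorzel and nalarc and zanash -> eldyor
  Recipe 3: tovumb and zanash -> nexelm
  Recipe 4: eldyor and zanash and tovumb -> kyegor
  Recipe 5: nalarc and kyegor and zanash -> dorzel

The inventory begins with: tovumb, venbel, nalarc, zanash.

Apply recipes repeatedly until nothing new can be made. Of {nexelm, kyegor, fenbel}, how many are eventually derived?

tovumb and zanash -> nexelm (Recipe 3).
Using Recipe 1, nexelm makes fenbel.
nexelm: reached.
kyegor would need eldyor, zanash, and tovumb (Recipe 4), but eldyor is never obtained.
fenbel: reached.
Reached: nexelm and fenbel — 2 of the 3.

2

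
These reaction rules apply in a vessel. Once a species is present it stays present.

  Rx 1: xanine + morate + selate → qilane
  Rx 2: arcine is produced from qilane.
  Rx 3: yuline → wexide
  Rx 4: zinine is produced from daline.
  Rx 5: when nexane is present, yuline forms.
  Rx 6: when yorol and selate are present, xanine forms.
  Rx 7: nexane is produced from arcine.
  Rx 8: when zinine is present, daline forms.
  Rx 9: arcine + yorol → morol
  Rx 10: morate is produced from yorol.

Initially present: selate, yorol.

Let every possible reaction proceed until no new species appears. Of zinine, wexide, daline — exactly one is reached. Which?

wexide

yorol and selate present → xanine forms (Rx 6).
yorol present → morate forms (Rx 10).
xanine, morate, and selate present → qilane forms (Rx 1).
qilane present → arcine forms (Rx 2).
arcine present → nexane forms (Rx 7).
nexane present → yuline forms (Rx 5).
yuline present → wexide forms (Rx 3).
zinine would need daline (Rx 4), but daline never forms. daline would need zinine (Rx 8), but zinine never forms.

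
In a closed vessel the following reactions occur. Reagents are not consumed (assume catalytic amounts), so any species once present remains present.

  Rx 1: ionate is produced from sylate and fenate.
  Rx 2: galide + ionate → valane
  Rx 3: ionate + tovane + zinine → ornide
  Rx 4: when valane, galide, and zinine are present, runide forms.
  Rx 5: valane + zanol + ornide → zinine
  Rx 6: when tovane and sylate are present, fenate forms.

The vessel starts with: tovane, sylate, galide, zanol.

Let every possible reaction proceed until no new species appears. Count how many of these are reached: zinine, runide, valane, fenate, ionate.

3

tovane and sylate present → fenate forms (Rx 6).
sylate and fenate present → ionate forms (Rx 1).
galide and ionate present → valane forms (Rx 2).
zinine would need valane, zanol, and ornide (Rx 5), but ornide never forms.
runide would need valane, galide, and zinine (Rx 4), but zinine never forms.
valane: reached.
fenate: reached.
ionate: reached.
Reached: valane, fenate, and ionate — 3 of the 5.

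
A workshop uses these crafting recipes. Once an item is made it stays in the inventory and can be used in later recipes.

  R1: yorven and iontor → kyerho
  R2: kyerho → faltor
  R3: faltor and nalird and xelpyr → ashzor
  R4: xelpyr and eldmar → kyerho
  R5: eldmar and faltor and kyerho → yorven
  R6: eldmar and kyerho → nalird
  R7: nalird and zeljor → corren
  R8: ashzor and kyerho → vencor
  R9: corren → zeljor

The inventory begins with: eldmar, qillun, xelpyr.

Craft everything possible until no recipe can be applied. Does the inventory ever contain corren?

No

corren would need nalird and zeljor (R7), but zeljor is never obtained.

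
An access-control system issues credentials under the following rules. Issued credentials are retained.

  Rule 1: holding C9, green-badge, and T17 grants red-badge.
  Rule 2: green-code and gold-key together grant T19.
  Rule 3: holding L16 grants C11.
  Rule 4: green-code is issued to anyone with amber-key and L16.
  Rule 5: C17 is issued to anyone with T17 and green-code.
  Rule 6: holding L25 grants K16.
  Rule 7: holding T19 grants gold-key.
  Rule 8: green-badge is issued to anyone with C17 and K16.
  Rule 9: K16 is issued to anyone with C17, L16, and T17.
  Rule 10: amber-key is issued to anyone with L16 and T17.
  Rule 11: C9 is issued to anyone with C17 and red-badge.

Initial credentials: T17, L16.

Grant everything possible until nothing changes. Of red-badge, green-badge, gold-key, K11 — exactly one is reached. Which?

Holding L16 and T17 grants amber-key (Rule 10).
Holding amber-key and L16 grants green-code (Rule 4).
Holding T17 and green-code grants C17 (Rule 5).
Holding C17, L16, and T17 grants K16 (Rule 9).
Holding C17 and K16 grants green-badge (Rule 8).
gold-key would need T19 (Rule 7), but T19 is never granted. red-badge would need C9, green-badge, and T17 (Rule 1), but C9 is never granted. No rule produces K11, and it is not given.

green-badge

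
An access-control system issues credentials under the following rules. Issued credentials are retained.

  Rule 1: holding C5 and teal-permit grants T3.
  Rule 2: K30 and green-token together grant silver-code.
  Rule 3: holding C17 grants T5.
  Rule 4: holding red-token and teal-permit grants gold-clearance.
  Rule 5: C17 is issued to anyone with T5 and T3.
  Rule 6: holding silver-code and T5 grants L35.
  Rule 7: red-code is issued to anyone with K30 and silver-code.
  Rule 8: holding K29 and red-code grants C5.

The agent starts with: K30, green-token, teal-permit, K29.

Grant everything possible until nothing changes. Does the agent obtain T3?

Yes

Holding K30 and green-token grants silver-code (Rule 2).
Holding K30 and silver-code grants red-code (Rule 7).
Holding K29 and red-code grants C5 (Rule 8).
Holding C5 and teal-permit grants T3 (Rule 1).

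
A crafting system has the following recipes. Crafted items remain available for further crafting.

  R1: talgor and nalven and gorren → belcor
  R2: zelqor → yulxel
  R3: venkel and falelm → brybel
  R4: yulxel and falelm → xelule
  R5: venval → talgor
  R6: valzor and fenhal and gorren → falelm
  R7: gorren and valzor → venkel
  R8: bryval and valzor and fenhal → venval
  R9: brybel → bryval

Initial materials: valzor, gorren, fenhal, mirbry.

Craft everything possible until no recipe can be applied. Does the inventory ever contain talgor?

Yes

Using R7, gorren and valzor make venkel.
valzor and fenhal and gorren → falelm (R6).
venkel and falelm → brybel (R3).
brybel → bryval (R9).
Using R8, bryval, valzor, and fenhal make venval.
venval → talgor (R5).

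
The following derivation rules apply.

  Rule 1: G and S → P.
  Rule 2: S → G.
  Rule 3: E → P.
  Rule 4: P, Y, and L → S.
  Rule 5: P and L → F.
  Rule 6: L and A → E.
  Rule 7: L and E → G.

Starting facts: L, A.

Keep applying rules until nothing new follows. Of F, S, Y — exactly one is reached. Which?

From L and A, Rule 6 gives E.
E holds, so P follows (Rule 3).
P and L hold, so F follows (Rule 5).
No rule produces Y, and it is not given. S would need P, Y, and L (Rule 4), but Y is never established.

F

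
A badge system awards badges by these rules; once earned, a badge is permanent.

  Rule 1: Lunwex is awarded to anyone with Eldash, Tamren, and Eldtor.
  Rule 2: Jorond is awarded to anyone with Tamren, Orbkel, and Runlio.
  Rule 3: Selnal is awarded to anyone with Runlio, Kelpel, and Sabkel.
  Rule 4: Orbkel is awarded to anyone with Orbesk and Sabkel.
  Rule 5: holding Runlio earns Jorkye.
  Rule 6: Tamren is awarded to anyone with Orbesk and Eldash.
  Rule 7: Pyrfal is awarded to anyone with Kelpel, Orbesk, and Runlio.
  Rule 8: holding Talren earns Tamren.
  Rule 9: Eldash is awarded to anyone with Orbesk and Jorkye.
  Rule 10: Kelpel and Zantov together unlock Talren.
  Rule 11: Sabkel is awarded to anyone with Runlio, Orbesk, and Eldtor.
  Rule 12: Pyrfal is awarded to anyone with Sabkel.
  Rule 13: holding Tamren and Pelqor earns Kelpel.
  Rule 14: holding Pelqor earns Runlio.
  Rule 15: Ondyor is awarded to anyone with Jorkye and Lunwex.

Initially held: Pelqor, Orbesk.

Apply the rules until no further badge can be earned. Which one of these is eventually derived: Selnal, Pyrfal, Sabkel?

With Pelqor, Runlio is earned (Rule 14).
With Runlio, Jorkye is earned (Rule 5).
With Orbesk and Jorkye, Eldash is earned (Rule 9).
With Orbesk and Eldash, Tamren is earned (Rule 6).
With Tamren and Pelqor, Kelpel is earned (Rule 13).
With Kelpel, Orbesk, and Runlio, Pyrfal is earned (Rule 7).
Selnal would need Runlio, Kelpel, and Sabkel (Rule 3), but Sabkel is never earned. Sabkel would need Runlio, Orbesk, and Eldtor (Rule 11), but Eldtor is never earned.

Pyrfal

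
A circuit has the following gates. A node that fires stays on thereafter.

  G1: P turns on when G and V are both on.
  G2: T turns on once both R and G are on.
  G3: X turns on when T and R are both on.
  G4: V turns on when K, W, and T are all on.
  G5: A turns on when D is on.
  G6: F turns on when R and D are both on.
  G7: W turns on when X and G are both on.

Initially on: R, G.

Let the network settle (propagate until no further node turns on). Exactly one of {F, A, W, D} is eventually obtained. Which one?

R and G are on, so T turns on (G2).
G3: T and R on → X on.
G7: X and G on → W on.
A would need D (G5), but D never turns on. No rule produces D, and it is not given. F would need R and D (G6), but D never turns on.

W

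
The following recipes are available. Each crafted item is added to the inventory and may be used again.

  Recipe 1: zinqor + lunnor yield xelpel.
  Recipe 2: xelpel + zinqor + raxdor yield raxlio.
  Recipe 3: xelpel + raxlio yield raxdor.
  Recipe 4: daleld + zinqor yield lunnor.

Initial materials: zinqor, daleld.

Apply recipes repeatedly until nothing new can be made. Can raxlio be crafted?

raxlio would need xelpel, zinqor, and raxdor (Recipe 2), but raxdor is never obtained.

No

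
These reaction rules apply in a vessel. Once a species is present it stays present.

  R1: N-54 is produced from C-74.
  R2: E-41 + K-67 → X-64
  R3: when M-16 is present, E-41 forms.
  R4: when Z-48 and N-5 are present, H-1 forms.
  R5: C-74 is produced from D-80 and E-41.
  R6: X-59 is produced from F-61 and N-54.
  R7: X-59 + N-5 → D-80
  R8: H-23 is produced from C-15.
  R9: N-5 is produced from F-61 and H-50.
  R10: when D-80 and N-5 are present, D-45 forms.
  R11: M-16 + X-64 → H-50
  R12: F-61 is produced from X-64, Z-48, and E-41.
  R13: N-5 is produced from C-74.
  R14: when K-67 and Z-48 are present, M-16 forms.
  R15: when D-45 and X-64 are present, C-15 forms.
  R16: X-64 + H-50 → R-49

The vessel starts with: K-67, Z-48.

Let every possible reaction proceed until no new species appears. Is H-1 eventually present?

K-67 and Z-48 present → M-16 forms (R14).
M-16 present → E-41 forms (R3).
E-41 and K-67 present → X-64 forms (R2).
X-64, Z-48, and E-41 present → F-61 forms (R12).
M-16 and X-64 present → H-50 forms (R11).
F-61 and H-50 present → N-5 forms (R9).
Z-48 and N-5 present → H-1 forms (R4).

Yes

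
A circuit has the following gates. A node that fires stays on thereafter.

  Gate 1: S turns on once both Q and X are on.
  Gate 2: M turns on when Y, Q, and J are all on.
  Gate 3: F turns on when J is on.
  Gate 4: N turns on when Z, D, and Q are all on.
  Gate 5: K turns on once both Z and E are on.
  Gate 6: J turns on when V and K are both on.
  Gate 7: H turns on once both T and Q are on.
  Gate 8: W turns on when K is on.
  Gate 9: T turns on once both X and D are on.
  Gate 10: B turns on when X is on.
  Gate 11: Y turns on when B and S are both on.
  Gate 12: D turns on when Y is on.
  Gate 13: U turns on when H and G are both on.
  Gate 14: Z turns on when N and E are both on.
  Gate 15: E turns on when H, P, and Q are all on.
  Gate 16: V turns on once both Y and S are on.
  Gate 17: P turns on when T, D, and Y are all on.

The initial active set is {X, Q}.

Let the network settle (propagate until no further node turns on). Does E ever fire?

Q and X are on, so S turns on (Gate 1).
X is on, so B turns on (Gate 10).
B and S are on, so Y turns on (Gate 11).
Y is on, so D turns on (Gate 12).
Gate 9: X and D on → T on.
T and Q are on, so H turns on (Gate 7).
T, D, and Y are on, so P turns on (Gate 17).
H, P, and Q are on, so E turns on (Gate 15).

Yes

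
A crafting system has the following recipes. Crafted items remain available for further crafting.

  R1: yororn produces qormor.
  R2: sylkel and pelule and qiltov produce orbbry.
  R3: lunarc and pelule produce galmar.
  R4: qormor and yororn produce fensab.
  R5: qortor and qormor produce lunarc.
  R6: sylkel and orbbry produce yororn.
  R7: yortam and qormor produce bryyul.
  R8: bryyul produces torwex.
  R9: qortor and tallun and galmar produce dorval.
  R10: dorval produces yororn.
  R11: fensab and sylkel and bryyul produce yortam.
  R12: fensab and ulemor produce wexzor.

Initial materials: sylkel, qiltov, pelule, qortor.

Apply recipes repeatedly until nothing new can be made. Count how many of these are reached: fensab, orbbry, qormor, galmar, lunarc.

5

sylkel and pelule and qiltov → orbbry (R2).
Using R6, sylkel and orbbry make yororn.
yororn → qormor (R1).
Using R4, qormor and yororn make fensab.
qortor and qormor → lunarc (R5).
lunarc and pelule → galmar (R3).
fensab: reached.
orbbry: reached.
qormor: reached.
galmar: reached.
lunarc: reached.
All 5 are reached.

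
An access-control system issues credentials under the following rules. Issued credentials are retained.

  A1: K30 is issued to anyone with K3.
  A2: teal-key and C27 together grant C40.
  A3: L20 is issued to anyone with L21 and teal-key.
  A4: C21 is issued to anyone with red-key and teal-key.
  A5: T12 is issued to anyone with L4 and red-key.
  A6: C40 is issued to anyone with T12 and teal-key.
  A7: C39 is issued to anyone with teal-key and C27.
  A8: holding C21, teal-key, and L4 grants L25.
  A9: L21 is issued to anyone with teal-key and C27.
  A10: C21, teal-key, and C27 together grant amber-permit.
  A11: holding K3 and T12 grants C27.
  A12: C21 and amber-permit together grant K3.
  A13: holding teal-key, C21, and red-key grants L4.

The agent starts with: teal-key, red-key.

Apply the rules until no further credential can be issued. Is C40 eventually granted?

Yes

Holding red-key and teal-key grants C21 (A4).
Holding teal-key, C21, and red-key grants L4 (A13).
Holding L4 and red-key grants T12 (A5).
Holding T12 and teal-key grants C40 (A6).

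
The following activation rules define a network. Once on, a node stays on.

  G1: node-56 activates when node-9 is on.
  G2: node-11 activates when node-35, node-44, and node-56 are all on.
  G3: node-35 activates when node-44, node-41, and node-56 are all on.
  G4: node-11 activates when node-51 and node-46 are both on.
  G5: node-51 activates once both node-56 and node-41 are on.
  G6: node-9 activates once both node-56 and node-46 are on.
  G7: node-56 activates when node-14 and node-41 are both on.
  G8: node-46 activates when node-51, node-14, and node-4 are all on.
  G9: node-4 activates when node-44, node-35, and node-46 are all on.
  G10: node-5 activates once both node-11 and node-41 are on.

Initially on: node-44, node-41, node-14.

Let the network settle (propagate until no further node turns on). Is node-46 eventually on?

node-46 would need node-51, node-14, and node-4 (G8), but node-4 never turns on.

No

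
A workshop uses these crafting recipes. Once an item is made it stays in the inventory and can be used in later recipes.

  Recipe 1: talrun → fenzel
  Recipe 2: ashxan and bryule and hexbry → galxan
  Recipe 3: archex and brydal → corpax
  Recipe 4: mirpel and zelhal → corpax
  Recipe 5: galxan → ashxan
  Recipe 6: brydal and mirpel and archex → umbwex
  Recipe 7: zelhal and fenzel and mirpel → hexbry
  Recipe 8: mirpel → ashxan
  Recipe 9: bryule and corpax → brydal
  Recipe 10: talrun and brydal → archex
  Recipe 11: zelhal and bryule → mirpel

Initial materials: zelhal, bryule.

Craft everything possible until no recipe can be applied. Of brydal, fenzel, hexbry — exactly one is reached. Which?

brydal

Using Recipe 11, zelhal and bryule make mirpel.
Using Recipe 4, mirpel and zelhal make corpax.
bryule and corpax → brydal (Recipe 9).
fenzel would need talrun (Recipe 1), but talrun is never obtained. hexbry would need zelhal, fenzel, and mirpel (Recipe 7), but fenzel is never obtained.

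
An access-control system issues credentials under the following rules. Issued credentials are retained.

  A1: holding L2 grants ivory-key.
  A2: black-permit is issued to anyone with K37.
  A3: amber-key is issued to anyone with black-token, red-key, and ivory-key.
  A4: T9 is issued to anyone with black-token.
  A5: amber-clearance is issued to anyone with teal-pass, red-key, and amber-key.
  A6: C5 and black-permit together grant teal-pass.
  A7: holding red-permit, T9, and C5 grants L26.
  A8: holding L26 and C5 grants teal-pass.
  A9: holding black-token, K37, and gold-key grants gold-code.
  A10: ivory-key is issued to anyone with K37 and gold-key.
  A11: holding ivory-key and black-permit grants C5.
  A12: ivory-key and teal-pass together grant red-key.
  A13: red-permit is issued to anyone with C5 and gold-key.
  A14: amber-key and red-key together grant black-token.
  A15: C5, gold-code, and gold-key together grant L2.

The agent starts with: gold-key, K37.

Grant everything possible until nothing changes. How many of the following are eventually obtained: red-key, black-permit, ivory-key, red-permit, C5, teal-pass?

Holding K37 grants black-permit (A2).
Holding K37 and gold-key grants ivory-key (A10).
Holding ivory-key and black-permit grants C5 (A11).
Holding C5 and gold-key grants red-permit (A13).
Holding C5 and black-permit grants teal-pass (A6).
Holding ivory-key and teal-pass grants red-key (A12).
red-key: reached.
black-permit: reached.
ivory-key: reached.
red-permit: reached.
C5: reached.
teal-pass: reached.
All 6 are reached.

6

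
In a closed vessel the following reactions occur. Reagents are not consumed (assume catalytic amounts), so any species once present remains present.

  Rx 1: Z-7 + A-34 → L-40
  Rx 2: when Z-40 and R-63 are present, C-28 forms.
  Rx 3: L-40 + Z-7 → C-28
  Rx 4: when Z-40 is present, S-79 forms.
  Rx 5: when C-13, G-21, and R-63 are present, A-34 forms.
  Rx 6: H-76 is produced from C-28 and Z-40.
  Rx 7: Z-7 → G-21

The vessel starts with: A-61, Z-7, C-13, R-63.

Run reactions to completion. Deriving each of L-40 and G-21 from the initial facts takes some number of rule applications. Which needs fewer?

G-21: Z-7 present → G-21 forms (Rx 7). [1 rule application]
L-40: Z-7 present → G-21 forms (Rx 7). C-13, G-21, and R-63 present → A-34 forms (Rx 5). Z-7 and A-34 present → L-40 forms (Rx 1). [3 rule applications]
G-21 needs fewer.

G-21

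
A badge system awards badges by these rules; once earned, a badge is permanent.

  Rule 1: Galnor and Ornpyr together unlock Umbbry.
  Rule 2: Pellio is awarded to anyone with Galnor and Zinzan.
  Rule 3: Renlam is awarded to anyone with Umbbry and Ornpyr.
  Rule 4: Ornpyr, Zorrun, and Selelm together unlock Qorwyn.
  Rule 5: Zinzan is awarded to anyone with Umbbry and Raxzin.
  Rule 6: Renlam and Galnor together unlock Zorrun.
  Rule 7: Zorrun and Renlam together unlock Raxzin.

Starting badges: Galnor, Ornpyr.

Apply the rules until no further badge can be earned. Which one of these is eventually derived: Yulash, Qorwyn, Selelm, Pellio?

Pellio

With Galnor and Ornpyr, Umbbry is earned (Rule 1).
With Umbbry and Ornpyr, Renlam is earned (Rule 3).
With Renlam and Galnor, Zorrun is earned (Rule 6).
With Zorrun and Renlam, Raxzin is earned (Rule 7).
With Umbbry and Raxzin, Zinzan is earned (Rule 5).
With Galnor and Zinzan, Pellio is earned (Rule 2).
No rule produces Yulash, and it is not given. Qorwyn would need Ornpyr, Zorrun, and Selelm (Rule 4), but Selelm is never earned. No rule produces Selelm, and it is not given.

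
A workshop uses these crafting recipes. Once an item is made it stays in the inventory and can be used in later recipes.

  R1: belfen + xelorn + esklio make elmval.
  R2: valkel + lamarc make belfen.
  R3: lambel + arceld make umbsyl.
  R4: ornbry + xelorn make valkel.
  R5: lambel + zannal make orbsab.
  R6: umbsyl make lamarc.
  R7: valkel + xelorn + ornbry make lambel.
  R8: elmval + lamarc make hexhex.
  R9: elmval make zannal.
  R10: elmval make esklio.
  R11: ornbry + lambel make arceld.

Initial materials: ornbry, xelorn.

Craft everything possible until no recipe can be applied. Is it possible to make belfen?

Yes

ornbry + xelorn → valkel (R4).
valkel + xelorn + ornbry → lambel (R7).
Using R11, ornbry and lambel make arceld.
lambel + arceld → umbsyl (R3).
Using R6, umbsyl makes lamarc.
Using R2, valkel and lamarc make belfen.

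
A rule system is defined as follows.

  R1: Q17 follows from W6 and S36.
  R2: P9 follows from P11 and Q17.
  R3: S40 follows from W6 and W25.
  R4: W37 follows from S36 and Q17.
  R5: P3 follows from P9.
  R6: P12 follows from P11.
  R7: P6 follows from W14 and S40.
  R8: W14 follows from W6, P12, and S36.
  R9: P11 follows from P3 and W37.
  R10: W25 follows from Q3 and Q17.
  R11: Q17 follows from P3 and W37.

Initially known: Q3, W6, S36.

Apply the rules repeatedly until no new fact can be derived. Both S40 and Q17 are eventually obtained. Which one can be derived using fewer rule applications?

Q17: From W6 and S36, R1 gives Q17. [1 rule application]
S40: From W6 and S36, R1 gives Q17. Q3 and Q17 hold, so W25 follows (R10). From W6 and W25, R3 gives S40. [3 rule applications]
Q17 needs fewer.

Q17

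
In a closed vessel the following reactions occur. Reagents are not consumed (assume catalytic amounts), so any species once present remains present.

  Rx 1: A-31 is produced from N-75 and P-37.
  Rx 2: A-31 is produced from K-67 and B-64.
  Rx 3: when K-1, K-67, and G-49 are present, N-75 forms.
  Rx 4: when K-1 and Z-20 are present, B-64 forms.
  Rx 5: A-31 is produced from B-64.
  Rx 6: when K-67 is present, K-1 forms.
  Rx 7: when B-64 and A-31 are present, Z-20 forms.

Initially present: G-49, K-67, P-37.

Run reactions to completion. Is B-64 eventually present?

B-64 would need K-1 and Z-20 (Rx 4), but Z-20 never forms.

No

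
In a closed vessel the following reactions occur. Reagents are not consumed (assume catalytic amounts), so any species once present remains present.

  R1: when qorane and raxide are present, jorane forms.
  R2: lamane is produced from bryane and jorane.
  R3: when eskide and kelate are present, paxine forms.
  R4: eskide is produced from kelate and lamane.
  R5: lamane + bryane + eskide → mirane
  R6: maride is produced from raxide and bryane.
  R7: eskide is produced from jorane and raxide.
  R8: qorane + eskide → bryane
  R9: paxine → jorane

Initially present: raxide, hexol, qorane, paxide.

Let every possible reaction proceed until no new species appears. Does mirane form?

qorane and raxide present → jorane forms (R1).
jorane and raxide present → eskide forms (R7).
qorane and eskide present → bryane forms (R8).
bryane and jorane present → lamane forms (R2).
lamane, bryane, and eskide present → mirane forms (R5).

Yes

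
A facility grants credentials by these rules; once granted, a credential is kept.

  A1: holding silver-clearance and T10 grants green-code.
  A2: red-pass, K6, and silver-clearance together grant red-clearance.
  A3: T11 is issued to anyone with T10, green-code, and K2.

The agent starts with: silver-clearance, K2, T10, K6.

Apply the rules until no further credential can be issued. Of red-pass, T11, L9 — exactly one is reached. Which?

T11

Holding silver-clearance and T10 grants green-code (A1).
Holding T10, green-code, and K2 grants T11 (A3).
No rule produces red-pass, and it is not given. No rule produces L9, and it is not given.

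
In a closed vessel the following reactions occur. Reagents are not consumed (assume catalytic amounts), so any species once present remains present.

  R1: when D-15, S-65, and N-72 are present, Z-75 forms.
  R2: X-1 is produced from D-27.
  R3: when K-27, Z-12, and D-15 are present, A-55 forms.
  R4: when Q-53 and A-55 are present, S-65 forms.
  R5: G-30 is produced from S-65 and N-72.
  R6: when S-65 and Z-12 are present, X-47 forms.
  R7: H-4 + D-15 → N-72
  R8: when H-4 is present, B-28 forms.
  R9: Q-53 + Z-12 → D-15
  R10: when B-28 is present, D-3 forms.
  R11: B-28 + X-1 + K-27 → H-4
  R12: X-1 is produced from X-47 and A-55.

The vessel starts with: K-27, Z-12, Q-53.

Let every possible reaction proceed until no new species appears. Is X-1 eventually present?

Yes

Q-53 and Z-12 present → D-15 forms (R9).
K-27, Z-12, and D-15 present → A-55 forms (R3).
Q-53 and A-55 present → S-65 forms (R4).
S-65 and Z-12 present → X-47 forms (R6).
X-47 and A-55 present → X-1 forms (R12).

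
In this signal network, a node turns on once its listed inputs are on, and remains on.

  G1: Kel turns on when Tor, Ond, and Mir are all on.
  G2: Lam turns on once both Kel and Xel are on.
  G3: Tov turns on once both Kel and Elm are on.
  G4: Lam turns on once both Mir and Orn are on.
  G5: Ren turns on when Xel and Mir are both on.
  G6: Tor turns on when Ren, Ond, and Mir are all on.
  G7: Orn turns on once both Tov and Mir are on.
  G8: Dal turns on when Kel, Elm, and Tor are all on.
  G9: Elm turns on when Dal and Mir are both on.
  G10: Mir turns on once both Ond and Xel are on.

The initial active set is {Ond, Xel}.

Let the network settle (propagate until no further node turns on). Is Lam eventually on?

Yes

G10: Ond and Xel on → Mir on.
Xel and Mir are on, so Ren turns on (G5).
Ren, Ond, and Mir are on, so Tor turns on (G6).
Tor, Ond, and Mir are on, so Kel turns on (G1).
Kel and Xel are on, so Lam turns on (G2).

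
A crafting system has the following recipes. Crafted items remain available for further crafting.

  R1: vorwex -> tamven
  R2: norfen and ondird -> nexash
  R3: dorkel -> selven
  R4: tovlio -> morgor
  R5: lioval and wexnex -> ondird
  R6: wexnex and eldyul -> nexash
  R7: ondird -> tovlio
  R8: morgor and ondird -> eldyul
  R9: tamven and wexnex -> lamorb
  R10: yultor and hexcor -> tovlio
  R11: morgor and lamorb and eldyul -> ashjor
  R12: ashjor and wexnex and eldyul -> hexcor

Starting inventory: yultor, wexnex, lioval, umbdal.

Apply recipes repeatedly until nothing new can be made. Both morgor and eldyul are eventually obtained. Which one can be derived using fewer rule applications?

morgor: lioval and wexnex -> ondird (R5). Using R7, ondird makes tovlio. tovlio -> morgor (R4). [3 rule applications]
eldyul: Using R5, lioval and wexnex make ondird. Using R7, ondird makes tovlio. tovlio -> morgor (R4). morgor and ondird -> eldyul (R8). [4 rule applications]
morgor needs fewer.

morgor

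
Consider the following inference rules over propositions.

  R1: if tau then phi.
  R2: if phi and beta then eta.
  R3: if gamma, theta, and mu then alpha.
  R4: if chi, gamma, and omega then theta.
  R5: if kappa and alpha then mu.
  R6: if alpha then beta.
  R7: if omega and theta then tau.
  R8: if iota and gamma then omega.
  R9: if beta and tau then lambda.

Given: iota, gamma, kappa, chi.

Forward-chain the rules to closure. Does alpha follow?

No

alpha would need gamma, theta, and mu (R3), but mu is never established.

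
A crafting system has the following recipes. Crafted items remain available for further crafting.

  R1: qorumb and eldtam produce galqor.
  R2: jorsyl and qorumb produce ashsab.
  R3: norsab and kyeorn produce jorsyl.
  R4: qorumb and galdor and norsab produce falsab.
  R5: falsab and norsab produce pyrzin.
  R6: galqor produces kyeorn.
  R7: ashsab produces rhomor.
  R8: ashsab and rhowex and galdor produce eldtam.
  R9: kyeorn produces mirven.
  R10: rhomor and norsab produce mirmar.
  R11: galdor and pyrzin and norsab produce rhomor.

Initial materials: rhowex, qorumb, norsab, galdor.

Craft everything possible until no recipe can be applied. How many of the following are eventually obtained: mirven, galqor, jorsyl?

0

mirven would need kyeorn (R9), but kyeorn is never obtained.
galqor would need qorumb and eldtam (R1), but eldtam is never obtained.
jorsyl would need norsab and kyeorn (R3), but kyeorn is never obtained.
None of the 3 are reached.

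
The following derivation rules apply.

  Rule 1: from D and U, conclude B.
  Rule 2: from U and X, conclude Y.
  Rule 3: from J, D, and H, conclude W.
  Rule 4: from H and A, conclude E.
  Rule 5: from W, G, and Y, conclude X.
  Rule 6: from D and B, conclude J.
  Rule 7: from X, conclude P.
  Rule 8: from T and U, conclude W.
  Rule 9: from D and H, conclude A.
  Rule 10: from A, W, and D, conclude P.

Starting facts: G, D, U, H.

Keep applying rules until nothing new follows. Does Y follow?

Y would need U and X (Rule 2), but X is never established.

No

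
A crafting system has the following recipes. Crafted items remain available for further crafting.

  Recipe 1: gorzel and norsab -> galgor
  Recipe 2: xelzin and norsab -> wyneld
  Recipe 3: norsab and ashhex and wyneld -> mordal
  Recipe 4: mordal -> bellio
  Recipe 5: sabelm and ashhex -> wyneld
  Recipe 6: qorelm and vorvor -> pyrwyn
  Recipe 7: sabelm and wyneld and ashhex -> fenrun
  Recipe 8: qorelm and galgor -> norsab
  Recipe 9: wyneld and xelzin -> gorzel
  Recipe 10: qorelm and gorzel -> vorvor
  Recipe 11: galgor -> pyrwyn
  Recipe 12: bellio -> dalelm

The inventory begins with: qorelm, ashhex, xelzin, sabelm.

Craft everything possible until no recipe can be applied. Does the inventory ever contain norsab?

norsab would need qorelm and galgor (Recipe 8), but galgor is never obtained.

No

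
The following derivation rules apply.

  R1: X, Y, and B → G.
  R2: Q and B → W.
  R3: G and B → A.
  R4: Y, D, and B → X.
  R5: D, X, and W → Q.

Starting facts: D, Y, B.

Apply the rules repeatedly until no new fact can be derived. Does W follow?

No

W would need Q and B (R2), but Q is never established.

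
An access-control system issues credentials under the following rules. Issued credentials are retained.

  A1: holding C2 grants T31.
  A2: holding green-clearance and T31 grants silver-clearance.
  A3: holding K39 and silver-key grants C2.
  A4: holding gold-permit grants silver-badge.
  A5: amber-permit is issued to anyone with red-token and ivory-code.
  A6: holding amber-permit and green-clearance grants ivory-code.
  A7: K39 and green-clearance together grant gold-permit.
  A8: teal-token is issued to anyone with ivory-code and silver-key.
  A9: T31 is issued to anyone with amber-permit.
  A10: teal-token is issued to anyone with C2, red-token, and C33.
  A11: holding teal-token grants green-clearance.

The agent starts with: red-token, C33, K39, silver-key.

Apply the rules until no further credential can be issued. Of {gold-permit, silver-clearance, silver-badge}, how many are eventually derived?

3

Holding K39 and silver-key grants C2 (A3).
Holding C2, red-token, and C33 grants teal-token (A10).
Holding C2 grants T31 (A1).
Holding teal-token grants green-clearance (A11).
Holding green-clearance and T31 grants silver-clearance (A2).
Holding K39 and green-clearance grants gold-permit (A7).
Holding gold-permit grants silver-badge (A4).
gold-permit: reached.
silver-clearance: reached.
silver-badge: reached.
All 3 are reached.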